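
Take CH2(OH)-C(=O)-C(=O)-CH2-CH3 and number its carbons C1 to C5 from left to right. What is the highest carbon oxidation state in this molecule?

Assign +1 per bond to O/N/halogen, −1 per bond to H or an electropositive element, and 0 per bond to carbon. Tallying each carbon:
C1: 1C, 2H, 1O → 0 − 2 + 1 = -1
C2: 2C, 2O → 0 + 2 = +2
C3: 2C, 2O → 0 + 2 = +2
C4: 2C, 2H → 0 − 2 = -2
C5: 1C, 3H → 0 − 3 = -3
The highest value is +2.

+2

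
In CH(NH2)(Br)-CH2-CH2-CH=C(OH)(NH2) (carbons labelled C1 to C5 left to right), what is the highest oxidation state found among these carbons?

+2

Tallying each carbon's bonds:
C1: 1C, 1H, 1N, 1Br → 0 − 1 + 1 + 1 = +1
C2: 2C, 2H → 0 − 2 = -2
C3: 2C, 2H → 0 − 2 = -2
C4: 3C, 1H → 0 − 1 = -1
C5: 2C, 1O, 1N → 0 + 1 + 1 = +2
The highest value is +2.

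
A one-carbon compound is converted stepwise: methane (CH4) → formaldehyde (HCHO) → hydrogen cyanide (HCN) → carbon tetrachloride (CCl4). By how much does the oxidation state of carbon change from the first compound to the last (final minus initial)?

Carbon oxidation states along the series — methane: -4, formaldehyde: 0, hydrogen cyanide: +2, carbon tetrachloride: +4.
Net change = +4 − (-4) = +8.

+8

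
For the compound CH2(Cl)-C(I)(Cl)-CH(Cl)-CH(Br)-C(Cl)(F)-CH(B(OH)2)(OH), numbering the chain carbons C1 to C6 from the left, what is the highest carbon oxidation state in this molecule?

Tallying each carbon's bonds:
C1: 1C, 2H, 1Cl → 0 − 2 + 1 = -1
C2: 2C, 1Cl, 1I → 0 + 1 + 1 = +2
C3: 2C, 1H, 1Cl → 0 − 1 + 1 = 0
C4: 2C, 1H, 1Br → 0 − 1 + 1 = 0
C5: 2C, 1F, 1Cl → 0 + 1 + 1 = +2
C6: 1C, 1H, 1O, 1B → 0 − 1 + 1 − 1 = -1
The highest value is +2.

+2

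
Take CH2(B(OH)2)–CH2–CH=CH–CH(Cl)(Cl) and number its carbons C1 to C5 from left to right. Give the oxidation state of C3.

Bonds to more-electronegative neighbours contribute +1 each, bonds to H or metals contribute −1 each, and C–C bonds contribute 0.
C3 has one bond to C (0), a double bond to C (2×0 = 0), one bond to H (-1).
Oxidation state = 0 + 0 − 1 = -1.

-1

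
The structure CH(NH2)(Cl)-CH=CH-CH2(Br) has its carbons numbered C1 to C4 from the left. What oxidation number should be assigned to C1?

+1

Assign +1 per bond to O/N/halogen, −1 per bond to H or an electropositive element, and 0 per bond to carbon.
C1 has one bond to C (0), one bond to H (-1), one bond to N (+1), one bond to Cl (+1).
Oxidation state = 0 − 1 + 1 + 1 = +1.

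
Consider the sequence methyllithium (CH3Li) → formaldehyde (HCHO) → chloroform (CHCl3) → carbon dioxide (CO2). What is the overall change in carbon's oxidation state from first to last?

Carbon oxidation states along the series — methyllithium: -4, formaldehyde: 0, chloroform: +2, carbon dioxide: +4.
Net change = +4 − (-4) = +8.

+8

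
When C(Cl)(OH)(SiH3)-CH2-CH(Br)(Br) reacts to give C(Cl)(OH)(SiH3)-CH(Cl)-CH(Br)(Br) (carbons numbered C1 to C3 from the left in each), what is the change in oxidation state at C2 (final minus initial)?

Before: C2 has 2 bonds to C, 2 bonds to H → oxidation state -2.
After: C2 has 2 bonds to C, 1 bond to H, 1 bond to Cl → oxidation state 0.
Δ = 0 − (-2) = +2, so this is an oxidation at C2.

+2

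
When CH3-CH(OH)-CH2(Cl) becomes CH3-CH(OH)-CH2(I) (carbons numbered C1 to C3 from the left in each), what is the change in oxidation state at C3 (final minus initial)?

0

Before: C3 has 1 bond to C, 2 bonds to H, 1 bond to Cl → oxidation state -1.
After: C3 has 1 bond to C, 2 bonds to H, 1 bond to I → oxidation state -1.
Δ = -1 − (-1) = 0, so no net redox change at C3.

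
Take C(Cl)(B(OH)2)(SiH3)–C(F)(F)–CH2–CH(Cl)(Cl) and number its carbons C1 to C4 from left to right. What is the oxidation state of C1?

Assign +1 per bond to O/N/halogen, −1 per bond to H or an electropositive element, and 0 per bond to carbon.
C1 has one bond to C (0), one bond to Cl (+1), one bond to B (-1), one bond to Si (-1).
Oxidation state = 0 + 1 − 1 − 1 = -1.

-1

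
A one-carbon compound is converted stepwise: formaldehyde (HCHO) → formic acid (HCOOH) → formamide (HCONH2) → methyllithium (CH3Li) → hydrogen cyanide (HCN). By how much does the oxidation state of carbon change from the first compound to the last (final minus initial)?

+2

Carbon oxidation states along the series — formaldehyde: 0, formic acid: +2, formamide: +2, methyllithium: -4, hydrogen cyanide: +2.
Net change = +2 − (0) = +2.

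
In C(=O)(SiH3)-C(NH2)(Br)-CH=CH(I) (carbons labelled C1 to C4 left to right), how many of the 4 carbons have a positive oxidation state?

Count +1 for every bond to an atom more electronegative than carbon and −1 for every bond to one less electronegative; C–C bonds are 0. Tallying each carbon:
C1: 1C, 2O, 1Si → 0 + 2 − 1 = +1
C2: 2C, 1N, 1Br → 0 + 1 + 1 = +2
C3: 3C, 1H → 0 − 1 = -1
C4: 2C, 1H, 1I → 0 − 1 + 1 = 0
2 carbons (C1, C2) meet the condition.

2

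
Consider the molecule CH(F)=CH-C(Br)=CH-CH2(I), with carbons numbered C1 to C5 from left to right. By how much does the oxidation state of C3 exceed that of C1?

+1

C3: 3C, 1Br → 0 + 1 = +1
C1: 2C, 1H, 1F → 0 − 1 + 1 = 0
Difference: +1 − (0) = +1.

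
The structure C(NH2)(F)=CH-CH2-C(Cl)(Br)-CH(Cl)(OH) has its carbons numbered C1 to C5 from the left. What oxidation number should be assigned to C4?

C4 has one bond to C (0), one bond to C (0), one bond to Cl (+1), one bond to Br (+1).
Oxidation state = 0 + 0 + 1 + 1 = +2.

+2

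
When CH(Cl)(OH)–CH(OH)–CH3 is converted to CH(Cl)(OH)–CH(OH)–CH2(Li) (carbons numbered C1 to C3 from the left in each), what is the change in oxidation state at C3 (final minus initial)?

0

Before: C3 has 1 bond to C, 3 bonds to H → oxidation state -3.
After: C3 has 1 bond to C, 2 bonds to H, 1 bond to Li → oxidation state -3.
Δ = -3 − (-3) = 0, so no net redox change at C3.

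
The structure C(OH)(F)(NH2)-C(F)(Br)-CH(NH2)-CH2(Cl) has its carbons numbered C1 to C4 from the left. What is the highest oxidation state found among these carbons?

Each bond to a more electronegative atom (O, N, halogen) counts +1, each bond to a less electronegative atom (H, metal, B, Si) counts −1, and each C–C bond counts 0. Tallying each carbon:
C1: 1C, 1O, 1N, 1F → 0 + 1 + 1 + 1 = +3
C2: 2C, 1F, 1Br → 0 + 1 + 1 = +2
C3: 2C, 1H, 1N → 0 − 1 + 1 = 0
C4: 1C, 2H, 1Cl → 0 − 2 + 1 = -1
The highest value is +3.

+3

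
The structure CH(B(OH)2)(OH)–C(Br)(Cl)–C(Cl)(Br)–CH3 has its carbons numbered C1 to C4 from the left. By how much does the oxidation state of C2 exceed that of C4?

C2: 2C, 1Cl, 1Br → 0 + 1 + 1 = +2
C4: 1C, 3H → 0 − 3 = -3
Difference: +2 − (-3) = +5.

+5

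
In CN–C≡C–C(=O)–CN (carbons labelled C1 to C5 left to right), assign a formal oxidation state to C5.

+3

C5 has one bond to C (0), a triple bond to N (3×+1 = +3).
Oxidation state = 0 + 3 = +3.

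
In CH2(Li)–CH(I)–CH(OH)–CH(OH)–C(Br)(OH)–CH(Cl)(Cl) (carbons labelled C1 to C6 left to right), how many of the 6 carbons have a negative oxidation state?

Bonds to more-electronegative neighbours contribute +1 each, bonds to H or metals contribute −1 each, and C–C bonds contribute 0. Tallying each carbon:
C1: 1C, 2H, 1Li → 0 − 2 − 1 = -3
C2: 2C, 1H, 1I → 0 − 1 + 1 = 0
C3: 2C, 1H, 1O → 0 − 1 + 1 = 0
C4: 2C, 1H, 1O → 0 − 1 + 1 = 0
C5: 2C, 1O, 1Br → 0 + 1 + 1 = +2
C6: 1C, 1H, 2Cl → 0 − 1 + 2 = +1
1 carbon (C1) meets the condition.

1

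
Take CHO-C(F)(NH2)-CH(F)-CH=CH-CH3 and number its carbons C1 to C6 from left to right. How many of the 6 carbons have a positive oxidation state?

Tallying each carbon's bonds:
C1: 1C, 1H, 2O → 0 − 1 + 2 = +1
C2: 2C, 1N, 1F → 0 + 1 + 1 = +2
C3: 2C, 1H, 1F → 0 − 1 + 1 = 0
C4: 3C, 1H → 0 − 1 = -1
C5: 3C, 1H → 0 − 1 = -1
C6: 1C, 3H → 0 − 3 = -3
2 carbons (C1, C2) meet the condition.

2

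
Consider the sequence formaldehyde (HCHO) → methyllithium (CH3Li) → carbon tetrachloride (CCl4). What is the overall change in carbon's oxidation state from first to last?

+4

Carbon oxidation states along the series — formaldehyde: 0, methyllithium: -4, carbon tetrachloride: +4.
Net change = +4 − (0) = +4.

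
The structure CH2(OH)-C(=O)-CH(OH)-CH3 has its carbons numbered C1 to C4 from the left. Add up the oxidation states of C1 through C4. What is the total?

Each bond to a more electronegative atom (O, N, halogen) counts +1, each bond to a less electronegative atom (H, metal, B, Si) counts −1, and each C–C bond counts 0. Tallying each carbon:
C1: 1C, 2H, 1O → 0 − 2 + 1 = -1
C2: 2C, 2O → 0 + 2 = +2
C3: 2C, 1H, 1O → 0 − 1 + 1 = 0
C4: 1C, 3H → 0 − 3 = -3
Sum = -1 + 2 + 0 − 3 = -2.

-2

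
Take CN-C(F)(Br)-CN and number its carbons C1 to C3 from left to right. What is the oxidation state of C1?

Bonds to more-electronegative neighbours contribute +1 each, bonds to H or metals contribute −1 each, and C–C bonds contribute 0.
C1 has one bond to C (0), a triple bond to N (3×+1 = +3).
Oxidation state = 0 + 3 = +3.

+3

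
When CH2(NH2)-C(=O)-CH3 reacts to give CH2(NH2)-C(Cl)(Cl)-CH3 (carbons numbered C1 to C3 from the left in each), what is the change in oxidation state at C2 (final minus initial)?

Before: C2 has 2 bonds to C, 2 bonds to O → oxidation state +2.
After: C2 has 2 bonds to C, 2 bonds to Cl → oxidation state +2.
Δ = +2 − (+2) = 0, so no net redox change at C2.

0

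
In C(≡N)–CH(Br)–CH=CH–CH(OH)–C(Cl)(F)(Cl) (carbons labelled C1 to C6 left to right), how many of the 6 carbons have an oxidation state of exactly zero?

2

Tallying each carbon's bonds:
C1: 1C, 3N → 0 + 3 = +3
C2: 2C, 1H, 1Br → 0 − 1 + 1 = 0
C3: 3C, 1H → 0 − 1 = -1
C4: 3C, 1H → 0 − 1 = -1
C5: 2C, 1H, 1O → 0 − 1 + 1 = 0
C6: 1C, 1F, 2Cl → 0 + 1 + 2 = +3
2 carbons (C2, C5) meet the condition.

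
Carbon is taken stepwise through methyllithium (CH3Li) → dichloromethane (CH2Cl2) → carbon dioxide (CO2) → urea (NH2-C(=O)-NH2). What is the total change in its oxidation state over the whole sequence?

+8

Carbon oxidation states along the series — methyllithium: -4, dichloromethane: 0, carbon dioxide: +4, urea: +4.
Net change = +4 − (-4) = +8.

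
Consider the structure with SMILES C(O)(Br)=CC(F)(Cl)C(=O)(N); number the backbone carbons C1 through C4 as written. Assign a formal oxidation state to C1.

+2

C1 has a double bond to C (2×0 = 0), one bond to O (+1), one bond to Br (+1).
Oxidation state = 0 + 1 + 1 = +2.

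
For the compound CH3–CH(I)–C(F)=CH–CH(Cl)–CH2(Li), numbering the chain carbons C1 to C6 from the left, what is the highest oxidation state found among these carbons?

Bonds to more-electronegative neighbours contribute +1 each, bonds to H or metals contribute −1 each, and C–C bonds contribute 0. Tallying each carbon:
C1: 1C, 3H → 0 − 3 = -3
C2: 2C, 1H, 1I → 0 − 1 + 1 = 0
C3: 3C, 1F → 0 + 1 = +1
C4: 3C, 1H → 0 − 1 = -1
C5: 2C, 1H, 1Cl → 0 − 1 + 1 = 0
C6: 1C, 2H, 1Li → 0 − 2 − 1 = -3
The highest value is +1.

+1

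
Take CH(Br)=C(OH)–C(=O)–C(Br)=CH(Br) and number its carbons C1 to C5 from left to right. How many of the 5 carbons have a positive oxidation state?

3

Tallying each carbon's bonds:
C1: 2C, 1H, 1Br → 0 − 1 + 1 = 0
C2: 3C, 1O → 0 + 1 = +1
C3: 2C, 2O → 0 + 2 = +2
C4: 3C, 1Br → 0 + 1 = +1
C5: 2C, 1H, 1Br → 0 − 1 + 1 = 0
3 carbons (C2, C3, C4) meet the condition.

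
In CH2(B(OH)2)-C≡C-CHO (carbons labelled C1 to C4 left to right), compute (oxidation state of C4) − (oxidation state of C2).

C4: 1C, 1H, 2O → 0 − 1 + 2 = +1
C2: 4C → 0 = 0
Difference: +1 − (0) = +1.

+1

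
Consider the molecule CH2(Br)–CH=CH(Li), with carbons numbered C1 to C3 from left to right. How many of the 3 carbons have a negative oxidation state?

3

Each bond to a more electronegative atom (O, N, halogen) counts +1, each bond to a less electronegative atom (H, metal, B, Si) counts −1, and each C–C bond counts 0. Tallying each carbon:
C1: 1C, 2H, 1Br → 0 − 2 + 1 = -1
C2: 3C, 1H → 0 − 1 = -1
C3: 2C, 1H, 1Li → 0 − 1 − 1 = -2
3 carbons (C1, C2, C3) meet the condition.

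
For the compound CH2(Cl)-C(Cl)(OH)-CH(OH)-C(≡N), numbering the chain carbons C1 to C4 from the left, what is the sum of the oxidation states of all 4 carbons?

+4

Assign +1 per bond to O/N/halogen, −1 per bond to H or an electropositive element, and 0 per bond to carbon. Tallying each carbon:
C1: 1C, 2H, 1Cl → 0 − 2 + 1 = -1
C2: 2C, 1O, 1Cl → 0 + 1 + 1 = +2
C3: 2C, 1H, 1O → 0 − 1 + 1 = 0
C4: 1C, 3N → 0 + 3 = +3
Sum = -1 + 2 + 0 + 3 = +4.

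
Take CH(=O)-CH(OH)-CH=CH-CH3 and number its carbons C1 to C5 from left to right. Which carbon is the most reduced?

Bonds to more-electronegative neighbours contribute +1 each, bonds to H or metals contribute −1 each, and C–C bonds contribute 0. Tallying each carbon:
C1: 1C, 1H, 2O → 0 − 1 + 2 = +1
C2: 2C, 1H, 1O → 0 − 1 + 1 = 0
C3: 3C, 1H → 0 − 1 = -1
C4: 3C, 1H → 0 − 1 = -1
C5: 1C, 3H → 0 − 3 = -3
The most reduced carbon is C5 at -3.

C5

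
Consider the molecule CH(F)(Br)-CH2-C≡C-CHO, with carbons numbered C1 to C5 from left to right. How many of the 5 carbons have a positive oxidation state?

Assign +1 per bond to O/N/halogen, −1 per bond to H or an electropositive element, and 0 per bond to carbon. Tallying each carbon:
C1: 1C, 1H, 1F, 1Br → 0 − 1 + 1 + 1 = +1
C2: 2C, 2H → 0 − 2 = -2
C3: 4C → 0 = 0
C4: 4C → 0 = 0
C5: 1C, 1H, 2O → 0 − 1 + 2 = +1
2 carbons (C1, C5) meet the condition.

2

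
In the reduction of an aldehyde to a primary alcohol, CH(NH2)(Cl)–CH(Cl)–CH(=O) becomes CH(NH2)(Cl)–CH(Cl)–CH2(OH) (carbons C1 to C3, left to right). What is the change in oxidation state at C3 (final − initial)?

-2

Before: C3 has 1 bond to C, 1 bond to H, 2 bonds to O → oxidation state +1.
After: C3 has 1 bond to C, 2 bonds to H, 1 bond to O → oxidation state -1.
Δ = -1 − (+1) = -2, so this is a reduction at C3.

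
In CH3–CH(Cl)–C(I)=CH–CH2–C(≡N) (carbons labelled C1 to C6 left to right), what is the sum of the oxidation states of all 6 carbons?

-2

Count +1 for every bond to an atom more electronegative than carbon and −1 for every bond to one less electronegative; C–C bonds are 0. Tallying each carbon:
C1: 1C, 3H → 0 − 3 = -3
C2: 2C, 1H, 1Cl → 0 − 1 + 1 = 0
C3: 3C, 1I → 0 + 1 = +1
C4: 3C, 1H → 0 − 1 = -1
C5: 2C, 2H → 0 − 2 = -2
C6: 1C, 3N → 0 + 3 = +3
Sum = -3 + 0 + 1 − 1 − 2 + 3 = -2.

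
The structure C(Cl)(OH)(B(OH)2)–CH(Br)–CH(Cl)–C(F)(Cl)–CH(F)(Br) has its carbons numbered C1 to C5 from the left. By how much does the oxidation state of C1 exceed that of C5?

0

C1: 1C, 1O, 1Cl, 1B → 0 + 1 + 1 − 1 = +1
C5: 1C, 1H, 1F, 1Br → 0 − 1 + 1 + 1 = +1
Difference: +1 − (+1) = 0.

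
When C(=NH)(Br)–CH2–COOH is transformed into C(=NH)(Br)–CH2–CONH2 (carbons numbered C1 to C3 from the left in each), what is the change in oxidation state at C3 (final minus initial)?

Before: C3 has 1 bond to C, 3 bonds to O → oxidation state +3.
After: C3 has 1 bond to C, 2 bonds to O, 1 bond to N → oxidation state +3.
Δ = +3 − (+3) = 0, so no net redox change at C3.

0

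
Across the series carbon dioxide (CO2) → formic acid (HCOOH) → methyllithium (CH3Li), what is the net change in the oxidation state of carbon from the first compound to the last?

-8

Carbon oxidation states along the series — carbon dioxide: +4, formic acid: +2, methyllithium: -4.
Net change = -4 − (+4) = -8.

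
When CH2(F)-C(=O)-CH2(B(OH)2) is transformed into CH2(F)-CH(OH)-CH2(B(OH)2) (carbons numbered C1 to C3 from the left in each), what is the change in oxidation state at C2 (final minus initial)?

Before: C2 has 2 bonds to C, 2 bonds to O → oxidation state +2.
After: C2 has 2 bonds to C, 1 bond to H, 1 bond to O → oxidation state 0.
Δ = 0 − (+2) = -2, so this is a reduction at C2.

-2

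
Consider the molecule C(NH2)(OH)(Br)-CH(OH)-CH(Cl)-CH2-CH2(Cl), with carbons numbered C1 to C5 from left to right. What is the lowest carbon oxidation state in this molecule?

Each bond to a more electronegative atom (O, N, halogen) counts +1, each bond to a less electronegative atom (H, metal, B, Si) counts −1, and each C–C bond counts 0. Tallying each carbon:
C1: 1C, 1O, 1N, 1Br → 0 + 1 + 1 + 1 = +3
C2: 2C, 1H, 1O → 0 − 1 + 1 = 0
C3: 2C, 1H, 1Cl → 0 − 1 + 1 = 0
C4: 2C, 2H → 0 − 2 = -2
C5: 1C, 2H, 1Cl → 0 − 2 + 1 = -1
The lowest value is -2.

-2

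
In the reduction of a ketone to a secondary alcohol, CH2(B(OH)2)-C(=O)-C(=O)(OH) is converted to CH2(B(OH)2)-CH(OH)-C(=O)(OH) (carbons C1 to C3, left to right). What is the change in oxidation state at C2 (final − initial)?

-2

Before: C2 has 2 bonds to C, 2 bonds to O → oxidation state +2.
After: C2 has 2 bonds to C, 1 bond to H, 1 bond to O → oxidation state 0.
Δ = 0 − (+2) = -2, so this is a reduction at C2.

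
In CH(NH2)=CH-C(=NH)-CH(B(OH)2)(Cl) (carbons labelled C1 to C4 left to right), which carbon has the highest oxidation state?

C3

Tallying each carbon's bonds:
C1: 2C, 1H, 1N → 0 − 1 + 1 = 0
C2: 3C, 1H → 0 − 1 = -1
C3: 2C, 2N → 0 + 2 = +2
C4: 1C, 1H, 1Cl, 1B → 0 − 1 + 1 − 1 = -1
The most oxidised carbon is C3 at +2.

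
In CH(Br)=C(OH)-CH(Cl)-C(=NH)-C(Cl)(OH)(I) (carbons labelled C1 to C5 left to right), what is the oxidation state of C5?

+3

C5 has one bond to C (0), one bond to Cl (+1), one bond to O (+1), one bond to I (+1).
Oxidation state = 0 + 1 + 1 + 1 = +3.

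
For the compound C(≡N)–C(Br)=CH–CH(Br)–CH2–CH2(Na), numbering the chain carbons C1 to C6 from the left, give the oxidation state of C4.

0

Assign +1 per bond to O/N/halogen, −1 per bond to H or an electropositive element, and 0 per bond to carbon.
C4 has one bond to C (0), one bond to C (0), one bond to Br (+1), one bond to H (-1).
Oxidation state = 0 + 0 + 1 − 1 = 0.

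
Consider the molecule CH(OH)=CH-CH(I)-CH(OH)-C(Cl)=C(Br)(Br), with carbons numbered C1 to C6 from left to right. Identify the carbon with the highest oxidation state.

Tallying each carbon's bonds:
C1: 2C, 1H, 1O → 0 − 1 + 1 = 0
C2: 3C, 1H → 0 − 1 = -1
C3: 2C, 1H, 1I → 0 − 1 + 1 = 0
C4: 2C, 1H, 1O → 0 − 1 + 1 = 0
C5: 3C, 1Cl → 0 + 1 = +1
C6: 2C, 2Br → 0 + 2 = +2
The most oxidised carbon is C6 at +2.

C6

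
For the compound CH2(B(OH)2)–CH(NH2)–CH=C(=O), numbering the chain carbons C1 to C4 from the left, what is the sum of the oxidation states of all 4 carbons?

-2

Tallying each carbon's bonds:
C1: 1C, 2H, 1B → 0 − 2 − 1 = -3
C2: 2C, 1H, 1N → 0 − 1 + 1 = 0
C3: 3C, 1H → 0 − 1 = -1
C4: 2C, 2O → 0 + 2 = +2
Sum = -3 + 0 − 1 + 2 = -2.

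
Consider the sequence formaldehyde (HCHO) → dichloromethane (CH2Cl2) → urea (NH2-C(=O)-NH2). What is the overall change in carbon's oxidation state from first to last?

Carbon oxidation states along the series — formaldehyde: 0, dichloromethane: 0, urea: +4.
Net change = +4 − (0) = +4.

+4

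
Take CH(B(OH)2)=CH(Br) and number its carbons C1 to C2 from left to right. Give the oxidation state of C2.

0

Each bond to a more electronegative atom (O, N, halogen) counts +1, each bond to a less electronegative atom (H, metal, B, Si) counts −1, and each C–C bond counts 0.
C2 has a double bond to C (2×0 = 0), one bond to H (-1), one bond to Br (+1).
Oxidation state = 0 − 1 + 1 = 0.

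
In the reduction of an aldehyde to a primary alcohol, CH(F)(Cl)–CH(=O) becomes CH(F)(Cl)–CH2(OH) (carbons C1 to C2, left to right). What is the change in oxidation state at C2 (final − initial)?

Before: C2 has 1 bond to C, 1 bond to H, 2 bonds to O → oxidation state +1.
After: C2 has 1 bond to C, 2 bonds to H, 1 bond to O → oxidation state -1.
Δ = -1 − (+1) = -2, so this is a reduction at C2.

-2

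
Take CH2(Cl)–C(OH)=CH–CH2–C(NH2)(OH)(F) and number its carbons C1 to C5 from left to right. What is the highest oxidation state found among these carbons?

+3

Assign +1 per bond to O/N/halogen, −1 per bond to H or an electropositive element, and 0 per bond to carbon. Tallying each carbon:
C1: 1C, 2H, 1Cl → 0 − 2 + 1 = -1
C2: 3C, 1O → 0 + 1 = +1
C3: 3C, 1H → 0 − 1 = -1
C4: 2C, 2H → 0 − 2 = -2
C5: 1C, 1O, 1N, 1F → 0 + 1 + 1 + 1 = +3
The highest value is +3.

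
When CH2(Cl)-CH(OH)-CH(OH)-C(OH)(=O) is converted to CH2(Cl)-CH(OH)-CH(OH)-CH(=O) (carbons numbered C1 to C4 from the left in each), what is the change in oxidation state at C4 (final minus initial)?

Before: C4 has 1 bond to C, 3 bonds to O → oxidation state +3.
After: C4 has 1 bond to C, 1 bond to H, 2 bonds to O → oxidation state +1.
Δ = +1 − (+3) = -2, so this is a reduction at C4.

-2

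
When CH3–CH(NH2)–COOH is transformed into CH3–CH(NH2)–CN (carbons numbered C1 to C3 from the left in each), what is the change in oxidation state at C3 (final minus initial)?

0

Before: C3 has 1 bond to C, 3 bonds to O → oxidation state +3.
After: C3 has 1 bond to C, 3 bonds to N → oxidation state +3.
Δ = +3 − (+3) = 0, so no net redox change at C3.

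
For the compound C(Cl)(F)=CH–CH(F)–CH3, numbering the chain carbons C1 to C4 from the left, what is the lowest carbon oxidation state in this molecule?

-3

Tallying each carbon's bonds:
C1: 2C, 1F, 1Cl → 0 + 1 + 1 = +2
C2: 3C, 1H → 0 − 1 = -1
C3: 2C, 1H, 1F → 0 − 1 + 1 = 0
C4: 1C, 3H → 0 − 3 = -3
The lowest value is -3.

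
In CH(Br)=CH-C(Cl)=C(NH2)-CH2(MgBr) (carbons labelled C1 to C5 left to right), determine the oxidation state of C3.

+1

C3 has one bond to C (0), a double bond to C (2×0 = 0), one bond to Cl (+1).
Oxidation state = 0 + 0 + 1 = +1.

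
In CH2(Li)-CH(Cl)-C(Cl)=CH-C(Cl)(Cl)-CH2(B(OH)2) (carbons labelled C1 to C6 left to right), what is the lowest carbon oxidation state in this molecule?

-3

Each bond to a more electronegative atom (O, N, halogen) counts +1, each bond to a less electronegative atom (H, metal, B, Si) counts −1, and each C–C bond counts 0. Tallying each carbon:
C1: 1C, 2H, 1Li → 0 − 2 − 1 = -3
C2: 2C, 1H, 1Cl → 0 − 1 + 1 = 0
C3: 3C, 1Cl → 0 + 1 = +1
C4: 3C, 1H → 0 − 1 = -1
C5: 2C, 2Cl → 0 + 2 = +2
C6: 1C, 2H, 1B → 0 − 2 − 1 = -3
The lowest value is -3.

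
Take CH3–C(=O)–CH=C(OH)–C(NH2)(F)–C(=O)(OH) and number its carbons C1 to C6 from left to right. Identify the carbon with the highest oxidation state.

Bonds to more-electronegative neighbours contribute +1 each, bonds to H or metals contribute −1 each, and C–C bonds contribute 0. Tallying each carbon:
C1: 1C, 3H → 0 − 3 = -3
C2: 2C, 2O → 0 + 2 = +2
C3: 3C, 1H → 0 − 1 = -1
C4: 3C, 1O → 0 + 1 = +1
C5: 2C, 1N, 1F → 0 + 1 + 1 = +2
C6: 1C, 3O → 0 + 3 = +3
The most oxidised carbon is C6 at +3.

C6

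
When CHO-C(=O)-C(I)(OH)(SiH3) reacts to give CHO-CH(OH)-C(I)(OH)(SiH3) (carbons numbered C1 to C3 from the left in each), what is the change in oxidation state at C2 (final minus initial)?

-2

Before: C2 has 2 bonds to C, 2 bonds to O → oxidation state +2.
After: C2 has 2 bonds to C, 1 bond to H, 1 bond to O → oxidation state 0.
Δ = 0 − (+2) = -2, so this is a reduction at C2.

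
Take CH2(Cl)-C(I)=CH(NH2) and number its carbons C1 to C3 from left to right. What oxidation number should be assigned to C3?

Each bond to a more electronegative atom (O, N, halogen) counts +1, each bond to a less electronegative atom (H, metal, B, Si) counts −1, and each C–C bond counts 0.
C3 has a double bond to C (2×0 = 0), one bond to N (+1), one bond to H (-1).
Oxidation state = 0 + 1 − 1 = 0.

0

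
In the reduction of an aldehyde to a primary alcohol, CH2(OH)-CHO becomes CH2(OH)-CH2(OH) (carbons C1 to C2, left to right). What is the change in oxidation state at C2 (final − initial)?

-2

Before: C2 has 1 bond to C, 1 bond to H, 2 bonds to O → oxidation state +1.
After: C2 has 1 bond to C, 2 bonds to H, 1 bond to O → oxidation state -1.
Δ = -1 − (+1) = -2, so this is a reduction at C2.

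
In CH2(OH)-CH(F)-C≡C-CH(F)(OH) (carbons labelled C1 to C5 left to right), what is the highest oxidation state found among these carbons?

Count +1 for every bond to an atom more electronegative than carbon and −1 for every bond to one less electronegative; C–C bonds are 0. Tallying each carbon:
C1: 1C, 2H, 1O → 0 − 2 + 1 = -1
C2: 2C, 1H, 1F → 0 − 1 + 1 = 0
C3: 4C → 0 = 0
C4: 4C → 0 = 0
C5: 1C, 1H, 1O, 1F → 0 − 1 + 1 + 1 = +1
The highest value is +1.

+1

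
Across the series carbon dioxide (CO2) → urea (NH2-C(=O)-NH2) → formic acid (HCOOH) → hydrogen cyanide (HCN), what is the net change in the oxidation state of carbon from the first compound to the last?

-2

Carbon oxidation states along the series — carbon dioxide: +4, urea: +4, formic acid: +2, hydrogen cyanide: +2.
Net change = +2 − (+4) = -2.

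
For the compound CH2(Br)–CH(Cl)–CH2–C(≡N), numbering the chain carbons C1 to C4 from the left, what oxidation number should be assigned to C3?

-2

C3 has one bond to C (0), one bond to C (0), one bond to H (-1), one bond to H (-1).
Oxidation state = 0 + 0 − 1 − 1 = -2.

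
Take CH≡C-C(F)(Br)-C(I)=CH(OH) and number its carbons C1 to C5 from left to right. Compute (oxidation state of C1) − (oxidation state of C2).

-1

C1: 3C, 1H → 0 − 1 = -1
C2: 4C → 0 = 0
Difference: -1 − (0) = -1.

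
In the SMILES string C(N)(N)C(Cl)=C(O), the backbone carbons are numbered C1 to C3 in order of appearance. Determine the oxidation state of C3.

0

Bonds to more-electronegative neighbours contribute +1 each, bonds to H or metals contribute −1 each, and C–C bonds contribute 0.
C3 has a double bond to C (2×0 = 0), one bond to H (-1), one bond to O (+1).
Oxidation state = 0 − 1 + 1 = 0.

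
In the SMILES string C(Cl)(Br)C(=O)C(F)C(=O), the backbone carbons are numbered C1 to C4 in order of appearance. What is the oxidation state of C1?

+1

Each bond to a more electronegative atom (O, N, halogen) counts +1, each bond to a less electronegative atom (H, metal, B, Si) counts −1, and each C–C bond counts 0.
C1 has one bond to C (0), one bond to Cl (+1), one bond to Br (+1), one bond to H (-1).
Oxidation state = 0 + 1 + 1 − 1 = +1.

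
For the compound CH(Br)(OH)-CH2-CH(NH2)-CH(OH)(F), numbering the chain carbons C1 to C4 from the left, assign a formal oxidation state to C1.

Assign +1 per bond to O/N/halogen, −1 per bond to H or an electropositive element, and 0 per bond to carbon.
C1 has one bond to C (0), one bond to Br (+1), one bond to H (-1), one bond to O (+1).
Oxidation state = 0 + 1 − 1 + 1 = +1.

+1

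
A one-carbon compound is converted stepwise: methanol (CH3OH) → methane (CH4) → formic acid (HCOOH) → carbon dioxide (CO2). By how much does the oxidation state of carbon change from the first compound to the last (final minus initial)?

+6

Carbon oxidation states along the series — methanol: -2, methane: -4, formic acid: +2, carbon dioxide: +4.
Net change = +4 − (-2) = +6.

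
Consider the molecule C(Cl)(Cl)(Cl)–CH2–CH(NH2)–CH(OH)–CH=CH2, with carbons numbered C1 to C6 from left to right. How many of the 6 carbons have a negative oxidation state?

Each bond to a more electronegative atom (O, N, halogen) counts +1, each bond to a less electronegative atom (H, metal, B, Si) counts −1, and each C–C bond counts 0. Tallying each carbon:
C1: 1C, 3Cl → 0 + 3 = +3
C2: 2C, 2H → 0 − 2 = -2
C3: 2C, 1H, 1N → 0 − 1 + 1 = 0
C4: 2C, 1H, 1O → 0 − 1 + 1 = 0
C5: 3C, 1H → 0 − 1 = -1
C6: 2C, 2H → 0 − 2 = -2
3 carbons (C2, C5, C6) meet the condition.

3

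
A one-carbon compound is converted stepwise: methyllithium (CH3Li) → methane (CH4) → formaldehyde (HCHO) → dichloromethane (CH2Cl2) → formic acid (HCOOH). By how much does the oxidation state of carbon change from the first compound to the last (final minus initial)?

+6

Carbon oxidation states along the series — methyllithium: -4, methane: -4, formaldehyde: 0, dichloromethane: 0, formic acid: +2.
Net change = +2 − (-4) = +6.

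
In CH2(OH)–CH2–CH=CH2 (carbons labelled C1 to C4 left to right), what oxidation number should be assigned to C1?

Each bond to a more electronegative atom (O, N, halogen) counts +1, each bond to a less electronegative atom (H, metal, B, Si) counts −1, and each C–C bond counts 0.
C1 has one bond to C (0), one bond to H (-1), one bond to O (+1), one bond to H (-1).
Oxidation state = 0 − 1 + 1 − 1 = -1.

-1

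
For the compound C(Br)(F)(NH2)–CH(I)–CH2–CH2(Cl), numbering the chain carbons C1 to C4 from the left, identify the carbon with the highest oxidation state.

Tallying each carbon's bonds:
C1: 1C, 1N, 1F, 1Br → 0 + 1 + 1 + 1 = +3
C2: 2C, 1H, 1I → 0 − 1 + 1 = 0
C3: 2C, 2H → 0 − 2 = -2
C4: 1C, 2H, 1Cl → 0 − 2 + 1 = -1
The most oxidised carbon is C1 at +3.

C1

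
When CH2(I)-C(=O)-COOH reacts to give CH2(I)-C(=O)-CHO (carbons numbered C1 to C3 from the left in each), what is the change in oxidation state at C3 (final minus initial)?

-2

Before: C3 has 1 bond to C, 3 bonds to O → oxidation state +3.
After: C3 has 1 bond to C, 1 bond to H, 2 bonds to O → oxidation state +1.
Δ = +1 − (+3) = -2, so this is a reduction at C3.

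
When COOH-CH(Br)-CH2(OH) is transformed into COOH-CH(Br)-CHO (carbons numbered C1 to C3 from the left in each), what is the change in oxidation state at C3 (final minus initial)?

+2

Before: C3 has 1 bond to C, 2 bonds to H, 1 bond to O → oxidation state -1.
After: C3 has 1 bond to C, 1 bond to H, 2 bonds to O → oxidation state +1.
Δ = +1 − (-1) = +2, so this is an oxidation at C3.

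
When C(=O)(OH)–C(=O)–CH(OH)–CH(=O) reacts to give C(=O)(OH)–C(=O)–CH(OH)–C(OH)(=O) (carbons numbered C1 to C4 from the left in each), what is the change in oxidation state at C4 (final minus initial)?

Before: C4 has 1 bond to C, 1 bond to H, 2 bonds to O → oxidation state +1.
After: C4 has 1 bond to C, 3 bonds to O → oxidation state +3.
Δ = +3 − (+1) = +2, so this is an oxidation at C4.

+2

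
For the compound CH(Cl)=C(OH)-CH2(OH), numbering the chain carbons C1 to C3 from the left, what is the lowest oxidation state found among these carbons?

Tallying each carbon's bonds:
C1: 2C, 1H, 1Cl → 0 − 1 + 1 = 0
C2: 3C, 1O → 0 + 1 = +1
C3: 1C, 2H, 1O → 0 − 2 + 1 = -1
The lowest value is -1.

-1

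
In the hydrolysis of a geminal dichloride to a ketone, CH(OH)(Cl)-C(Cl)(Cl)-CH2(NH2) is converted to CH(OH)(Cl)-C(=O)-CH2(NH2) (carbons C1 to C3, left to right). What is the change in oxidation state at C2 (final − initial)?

0

Before: C2 has 2 bonds to C, 2 bonds to Cl → oxidation state +2.
After: C2 has 2 bonds to C, 2 bonds to O → oxidation state +2.
Δ = +2 − (+2) = 0, so no net redox change at C2.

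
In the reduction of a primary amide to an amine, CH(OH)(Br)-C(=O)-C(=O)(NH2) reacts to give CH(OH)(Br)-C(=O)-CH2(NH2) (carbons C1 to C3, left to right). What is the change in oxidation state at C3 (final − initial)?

-4

Before: C3 has 1 bond to C, 2 bonds to O, 1 bond to N → oxidation state +3.
After: C3 has 1 bond to C, 2 bonds to H, 1 bond to N → oxidation state -1.
Δ = -1 − (+3) = -4, so this is a reduction at C3.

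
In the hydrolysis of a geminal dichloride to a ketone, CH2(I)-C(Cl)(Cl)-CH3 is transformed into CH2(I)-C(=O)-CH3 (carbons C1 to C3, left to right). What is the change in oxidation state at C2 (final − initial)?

0

Before: C2 has 2 bonds to C, 2 bonds to Cl → oxidation state +2.
After: C2 has 2 bonds to C, 2 bonds to O → oxidation state +2.
Δ = +2 − (+2) = 0, so no net redox change at C2.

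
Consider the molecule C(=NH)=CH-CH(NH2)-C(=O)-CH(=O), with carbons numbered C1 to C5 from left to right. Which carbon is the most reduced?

Count +1 for every bond to an atom more electronegative than carbon and −1 for every bond to one less electronegative; C–C bonds are 0. Tallying each carbon:
C1: 2C, 2N → 0 + 2 = +2
C2: 3C, 1H → 0 − 1 = -1
C3: 2C, 1H, 1N → 0 − 1 + 1 = 0
C4: 2C, 2O → 0 + 2 = +2
C5: 1C, 1H, 2O → 0 − 1 + 2 = +1
The most reduced carbon is C2 at -1.

C2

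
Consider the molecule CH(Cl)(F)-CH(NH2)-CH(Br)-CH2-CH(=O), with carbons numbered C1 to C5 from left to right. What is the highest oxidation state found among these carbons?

Tallying each carbon's bonds:
C1: 1C, 1H, 1F, 1Cl → 0 − 1 + 1 + 1 = +1
C2: 2C, 1H, 1N → 0 − 1 + 1 = 0
C3: 2C, 1H, 1Br → 0 − 1 + 1 = 0
C4: 2C, 2H → 0 − 2 = -2
C5: 1C, 1H, 2O → 0 − 1 + 2 = +1
The highest value is +1.

+1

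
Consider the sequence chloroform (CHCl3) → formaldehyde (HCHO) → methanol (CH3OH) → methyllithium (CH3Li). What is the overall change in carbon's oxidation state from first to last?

Carbon oxidation states along the series — chloroform: +2, formaldehyde: 0, methanol: -2, methyllithium: -4.
Net change = -4 − (+2) = -6.

-6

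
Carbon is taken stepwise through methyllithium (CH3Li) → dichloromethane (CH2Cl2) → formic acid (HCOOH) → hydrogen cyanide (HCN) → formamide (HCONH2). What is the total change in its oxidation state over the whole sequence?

+6

Carbon oxidation states along the series — methyllithium: -4, dichloromethane: 0, formic acid: +2, hydrogen cyanide: +2, formamide: +2.
Net change = +2 − (-4) = +6.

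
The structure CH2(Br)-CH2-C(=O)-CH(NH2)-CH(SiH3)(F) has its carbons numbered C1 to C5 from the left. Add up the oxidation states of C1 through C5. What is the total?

-2

Tallying each carbon's bonds:
C1: 1C, 2H, 1Br → 0 − 2 + 1 = -1
C2: 2C, 2H → 0 − 2 = -2
C3: 2C, 2O → 0 + 2 = +2
C4: 2C, 1H, 1N → 0 − 1 + 1 = 0
C5: 1C, 1H, 1F, 1Si → 0 − 1 + 1 − 1 = -1
Sum = -1 − 2 + 2 + 0 − 1 = -2.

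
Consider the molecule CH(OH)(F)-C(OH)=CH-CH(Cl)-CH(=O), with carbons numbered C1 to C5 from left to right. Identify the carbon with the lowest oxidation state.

C3

Assign +1 per bond to O/N/halogen, −1 per bond to H or an electropositive element, and 0 per bond to carbon. Tallying each carbon:
C1: 1C, 1H, 1O, 1F → 0 − 1 + 1 + 1 = +1
C2: 3C, 1O → 0 + 1 = +1
C3: 3C, 1H → 0 − 1 = -1
C4: 2C, 1H, 1Cl → 0 − 1 + 1 = 0
C5: 1C, 1H, 2O → 0 − 1 + 2 = +1
The most reduced carbon is C3 at -1.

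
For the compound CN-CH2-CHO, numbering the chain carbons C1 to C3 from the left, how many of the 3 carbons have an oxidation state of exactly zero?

0

Bonds to more-electronegative neighbours contribute +1 each, bonds to H or metals contribute −1 each, and C–C bonds contribute 0. Tallying each carbon:
C1: 1C, 3N → 0 + 3 = +3
C2: 2C, 2H → 0 − 2 = -2
C3: 1C, 1H, 2O → 0 − 1 + 2 = +1
0 carbons meet the condition.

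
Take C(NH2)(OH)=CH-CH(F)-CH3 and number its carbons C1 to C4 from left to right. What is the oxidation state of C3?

0

C3 has one bond to C (0), one bond to C (0), one bond to H (-1), one bond to F (+1).
Oxidation state = 0 + 0 − 1 + 1 = 0.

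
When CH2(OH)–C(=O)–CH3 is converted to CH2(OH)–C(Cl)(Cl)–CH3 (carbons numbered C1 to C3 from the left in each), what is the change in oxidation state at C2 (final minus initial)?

Before: C2 has 2 bonds to C, 2 bonds to O → oxidation state +2.
After: C2 has 2 bonds to C, 2 bonds to Cl → oxidation state +2.
Δ = +2 − (+2) = 0, so no net redox change at C2.

0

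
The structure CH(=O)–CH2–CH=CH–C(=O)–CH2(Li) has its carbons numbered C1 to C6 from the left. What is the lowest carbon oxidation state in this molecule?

Tallying each carbon's bonds:
C1: 1C, 1H, 2O → 0 − 1 + 2 = +1
C2: 2C, 2H → 0 − 2 = -2
C3: 3C, 1H → 0 − 1 = -1
C4: 3C, 1H → 0 − 1 = -1
C5: 2C, 2O → 0 + 2 = +2
C6: 1C, 2H, 1Li → 0 − 2 − 1 = -3
The lowest value is -3.

-3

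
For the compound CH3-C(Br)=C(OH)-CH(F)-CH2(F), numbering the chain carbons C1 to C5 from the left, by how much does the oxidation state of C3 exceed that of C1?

C3: 3C, 1O → 0 + 1 = +1
C1: 1C, 3H → 0 − 3 = -3
Difference: +1 − (-3) = +4.

+4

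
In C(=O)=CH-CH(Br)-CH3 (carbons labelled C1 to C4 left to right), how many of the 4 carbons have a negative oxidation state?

Tallying each carbon's bonds:
C1: 2C, 2O → 0 + 2 = +2
C2: 3C, 1H → 0 − 1 = -1
C3: 2C, 1H, 1Br → 0 − 1 + 1 = 0
C4: 1C, 3H → 0 − 3 = -3
2 carbons (C2, C4) meet the condition.

2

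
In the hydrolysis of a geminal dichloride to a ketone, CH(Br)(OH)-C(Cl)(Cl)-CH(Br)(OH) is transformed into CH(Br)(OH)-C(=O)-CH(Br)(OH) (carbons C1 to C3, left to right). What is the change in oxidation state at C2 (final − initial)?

0

Before: C2 has 2 bonds to C, 2 bonds to Cl → oxidation state +2.
After: C2 has 2 bonds to C, 2 bonds to O → oxidation state +2.
Δ = +2 − (+2) = 0, so no net redox change at C2.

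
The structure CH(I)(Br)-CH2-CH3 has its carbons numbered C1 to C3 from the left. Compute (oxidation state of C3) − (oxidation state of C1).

-4

C3: 1C, 3H → 0 − 3 = -3
C1: 1C, 1H, 1Br, 1I → 0 − 1 + 1 + 1 = +1
Difference: -3 − (+1) = -4.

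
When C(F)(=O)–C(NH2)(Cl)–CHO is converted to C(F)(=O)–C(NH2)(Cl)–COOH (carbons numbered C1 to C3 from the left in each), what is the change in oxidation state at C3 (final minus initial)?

+2

Before: C3 has 1 bond to C, 1 bond to H, 2 bonds to O → oxidation state +1.
After: C3 has 1 bond to C, 3 bonds to O → oxidation state +3.
Δ = +3 − (+1) = +2, so this is an oxidation at C3.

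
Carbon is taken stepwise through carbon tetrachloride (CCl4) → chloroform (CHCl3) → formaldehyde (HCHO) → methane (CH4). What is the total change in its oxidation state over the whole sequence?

-8

Carbon oxidation states along the series — carbon tetrachloride: +4, chloroform: +2, formaldehyde: 0, methane: -4.
Net change = -4 − (+4) = -8.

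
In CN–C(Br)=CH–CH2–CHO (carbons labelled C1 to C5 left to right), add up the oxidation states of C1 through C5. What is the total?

+2

Tallying each carbon's bonds:
C1: 1C, 3N → 0 + 3 = +3
C2: 3C, 1Br → 0 + 1 = +1
C3: 3C, 1H → 0 − 1 = -1
C4: 2C, 2H → 0 − 2 = -2
C5: 1C, 1H, 2O → 0 − 1 + 2 = +1
Sum = +3 + 1 − 1 − 2 + 1 = +2.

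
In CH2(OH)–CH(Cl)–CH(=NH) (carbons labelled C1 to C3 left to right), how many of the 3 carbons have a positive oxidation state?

Assign +1 per bond to O/N/halogen, −1 per bond to H or an electropositive element, and 0 per bond to carbon. Tallying each carbon:
C1: 1C, 2H, 1O → 0 − 2 + 1 = -1
C2: 2C, 1H, 1Cl → 0 − 1 + 1 = 0
C3: 1C, 1H, 2N → 0 − 1 + 2 = +1
1 carbon (C3) meets the condition.

1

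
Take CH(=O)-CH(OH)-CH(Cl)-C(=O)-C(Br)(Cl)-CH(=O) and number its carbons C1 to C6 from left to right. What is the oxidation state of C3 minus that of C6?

-1

C3: 2C, 1H, 1Cl → 0 − 1 + 1 = 0
C6: 1C, 1H, 2O → 0 − 1 + 2 = +1
Difference: 0 − (+1) = -1.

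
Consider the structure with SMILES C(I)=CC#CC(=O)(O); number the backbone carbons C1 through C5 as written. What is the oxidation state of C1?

Count +1 for every bond to an atom more electronegative than carbon and −1 for every bond to one less electronegative; C–C bonds are 0.
C1 has a double bond to C (2×0 = 0), one bond to H (-1), one bond to I (+1).
Oxidation state = 0 − 1 + 1 = 0.

0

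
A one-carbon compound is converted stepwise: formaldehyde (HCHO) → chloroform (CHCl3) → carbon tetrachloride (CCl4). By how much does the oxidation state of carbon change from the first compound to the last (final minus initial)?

+4

Carbon oxidation states along the series — formaldehyde: 0, chloroform: +2, carbon tetrachloride: +4.
Net change = +4 − (0) = +4.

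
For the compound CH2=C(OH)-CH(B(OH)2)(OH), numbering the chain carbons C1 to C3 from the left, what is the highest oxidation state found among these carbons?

Count +1 for every bond to an atom more electronegative than carbon and −1 for every bond to one less electronegative; C–C bonds are 0. Tallying each carbon:
C1: 2C, 2H → 0 − 2 = -2
C2: 3C, 1O → 0 + 1 = +1
C3: 1C, 1H, 1O, 1B → 0 − 1 + 1 − 1 = -1
The highest value is +1.

+1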